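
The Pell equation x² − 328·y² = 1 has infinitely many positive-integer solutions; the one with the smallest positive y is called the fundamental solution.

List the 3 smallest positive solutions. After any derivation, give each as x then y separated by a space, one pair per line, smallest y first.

[18; 9,36] for √328; ℓ=2 ⇒ convergent index 1
step 0: (18, 1)  from 18·(1,0) + (0,1)
step 1: (163, 9)  from 9·(18,1) + (1,0)
(x₁, y₁) = (163, 9);  163² − 328·9² = 1 ✓
n=2: (163,9)∘(163,9) = (163·163+328·9·9, 163·9+9·163) = (53137,2934)
n=3: (53137,2934)∘(163,9) = (163·53137+328·9·2934, 163·2934+9·53137) = (17322499,956475)

163 9
53137 2934
17322499 956475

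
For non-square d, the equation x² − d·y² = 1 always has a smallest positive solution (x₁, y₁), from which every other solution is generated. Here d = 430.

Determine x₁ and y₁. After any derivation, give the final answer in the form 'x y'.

2862251 138030

√430 → a₀=20, period (1,2,1,3,1,…,2,1,40); ℓ=14 even so k=13
a_0=20:  p_0=20·1+0=20,  q_0=20·0+1=1
…
a_4=3:  p_4=3·83+62=311,  q_4=3·4+3=15
a_5=1:  p_5=1·311+83=394,  q_5=1·15+4=19
a_6=6:  p_6=6·394+311=2675,  q_6=6·19+15=129
a_7=8:  p_7=8·2675+394=21794,  q_7=8·129+19=1051
a_8=6:  p_8=6·21794+2675=133439,  q_8=6·1051+129=6435
a_9=1:  p_9=1·133439+21794=155233,  q_9=1·6435+1051=7486
…
a_11=1:  p_11=1·599138+155233=754371,  q_11=1·28893+7486=36379
a_12=2:  p_12=2·754371+599138=2107880,  q_12=2·36379+28893=101651
a_13=1:  p_13=1·2107880+754371=2862251,  q_13=1·101651+36379=138030
fundamental: x₁=2862251, y₁=138030  (since 8192480787001 − 430·19052280900 = 1)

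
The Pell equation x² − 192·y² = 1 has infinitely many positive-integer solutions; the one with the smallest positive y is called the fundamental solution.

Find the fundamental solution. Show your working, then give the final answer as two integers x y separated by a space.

97 7

√192 → a₀=13, period (1,5,1,26); ℓ=4 even so k=3
step 0: (13, 1)  from 13·(1,0) + (0,1)
step 1: (14, 1)  from 1·(13,1) + (1,0)
step 2: (83, 6)  from 5·(14,1) + (13,1)
step 3: (97, 7)  from 1·(83,6) + (14,1)
→ (97, 7).  Check: 97²=9409, 192·7²=9408, difference 1.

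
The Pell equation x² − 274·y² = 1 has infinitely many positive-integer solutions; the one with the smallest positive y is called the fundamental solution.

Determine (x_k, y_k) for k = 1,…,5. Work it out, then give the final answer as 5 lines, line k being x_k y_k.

3959299 239190
31352097142801 1894049455620
248264653730785753699 14998216231173381570
1965907990503261255572251201 118764845051735182903983240
15567235081782895307198186429982499 940451064496965117656884702915950

d=274: √d = [16; 1,1,4,4,1,1,32] (ℓ=7, odd), read p_13/q_13
k=0  a_k=16  p_k/q_k = 16/1
…
k=2  a_k=1  p_k/q_k = 33/2
…
k=7  a_k=32  p_k/q_k = 45802/2767
k=8  a_k=1  p_k/q_k = 47209/2852
…
k=12  a_k=1  p_k/q_k = 2189276/132259
k=13  a_k=1  p_k/q_k = 3959299/239190
(x₁, y₁) = (3959299, 239190);  3959299² − 274·239190² = 1 ✓
n=2: (3959299,239190)∘(3959299,239190) = (3959299·3959299+274·239190·239190, 3959299·239190+239190·3959299) = (31352097142801,1894049455620)
n=3: (31352097142801,1894049455620)∘(3959299,239190) = (3959299·31352097142801+274·239190·1894049455620, 3959299·1894049455620+239190·31352097142801) = (248264653730785753699,14998216231173381570)
n=4: (248264653730785753699,14998216231173381570)∘(3959299,239190) = (3959299·248264653730785753699+274·239190·14998216231173381570, 3959299·14998216231173381570+239190·248264653730785753699) = (1965907990503261255572251201,118764845051735182903983240)
n=5: (1965907990503261255572251201,118764845051735182903983240)∘(3959299,239190) = (3959299·1965907990503261255572251201+274·239190·118764845051735182903983240, 3959299·118764845051735182903983240+239190·1965907990503261255572251201) = (15567235081782895307198186429982499,940451064496965117656884702915950)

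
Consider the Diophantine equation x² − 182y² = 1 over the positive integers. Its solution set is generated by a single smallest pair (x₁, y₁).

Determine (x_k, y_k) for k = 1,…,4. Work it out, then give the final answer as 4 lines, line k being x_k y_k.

27 2
1457 108
78651 5830
4245697 314712

√182 = [13; 2,26, …], period ℓ=2 (even) → k=1
i=0: a=13 ⇒ p=13, q=1
i=1: a=2 ⇒ p=27, q=2
→ (27, 2).  Check: 27²=729, 182·2²=728, difference 1.
n=2: (27,2)∘(27,2) = (27·27+182·2·2, 27·2+2·27) = (1457,108)
n=3: (1457,108)∘(27,2) = (27·1457+182·2·108, 27·108+2·1457) = (78651,5830)
n=4: (78651,5830)∘(27,2) = (27·78651+182·2·5830, 27·5830+2·78651) = (4245697,314712)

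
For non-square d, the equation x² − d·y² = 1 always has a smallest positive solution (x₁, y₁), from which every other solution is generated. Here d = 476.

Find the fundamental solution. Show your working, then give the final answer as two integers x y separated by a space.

28799 1320

√476 → a₀=21, period (1,4,2,10,2,4,1,42); ℓ=8 even so k=7
a_0=21:  p_0=21·1+0=21,  q_0=21·0+1=1
a_1=1:  p_1=1·21+1=22,  q_1=1·1+0=1
…
a_4=10:  p_4=10·240+109=2509,  q_4=10·11+5=115
…
a_6=4:  p_6=4·5258+2509=23541,  q_6=4·241+115=1079
a_7=1:  p_7=1·23541+5258=28799,  q_7=1·1079+241=1320
(x₁, y₁) = (28799, 1320);  28799² − 476·1320² = 1 ✓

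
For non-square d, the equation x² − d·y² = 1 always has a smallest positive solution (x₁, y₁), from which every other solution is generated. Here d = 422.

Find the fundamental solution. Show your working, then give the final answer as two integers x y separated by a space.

7022501 341850

√422 = [20; 1,1,5,2,1,…,1,1,40, …], period ℓ=14 (even) → k=13
step 0: (20, 1)  from 20·(1,0) + (0,1)
step 1: (21, 1)  from 1·(20,1) + (1,0)
step 2: (41, 2)  from 1·(21,1) + (20,1)
step 3: (226, 11)  from 5·(41,2) + (21,1)
step 4: (493, 24)  from 2·(226,11) + (41,2)
step 5: (719, 35)  from 1·(493,24) + (226,11)
…
step 7: (53719, 2615)  from 20·(2650,129) + (719,35)
step 8: (163807, 7974)  from 3·(53719,2615) + (2650,129)
…
step 10: (598859, 29152)  from 2·(217526,10589) + (163807,7974)
step 11: (3211821, 156349)  from 5·(598859,29152) + (217526,10589)
step 12: (3810680, 185501)  from 1·(3211821,156349) + (598859,29152)
step 13: (7022501, 341850)  from 1·(3810680,185501) + (3211821,156349)
(x₁, y₁) = (7022501, 341850);  7022501² − 422·341850² = 1 ✓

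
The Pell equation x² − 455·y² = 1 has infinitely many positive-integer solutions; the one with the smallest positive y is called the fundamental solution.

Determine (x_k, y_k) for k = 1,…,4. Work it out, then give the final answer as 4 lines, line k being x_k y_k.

64 3
8191 384
1048384 49149
134184961 6290688

√455 = [21; 3,42, …], period ℓ=2 (even) → k=1
step 0: (21, 1)  from 21·(1,0) + (0,1)
step 1: (64, 3)  from 3·(21,1) + (1,0)
fundamental: x₁=64, y₁=3  (since 4096 − 455·9 = 1)
(x_2, y_2) = (64·64 + 455·3·3, 64·3 + 3·64) = (8191, 384)
(x_3, y_3) = (64·8191 + 455·3·384, 64·384 + 3·8191) = (1048384, 49149)
(x_4, y_4) = (64·1048384 + 455·3·49149, 64·49149 + 3·1048384) = (134184961, 6290688)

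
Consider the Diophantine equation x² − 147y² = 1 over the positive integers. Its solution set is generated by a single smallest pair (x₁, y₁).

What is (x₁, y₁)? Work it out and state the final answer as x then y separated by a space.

[12; 8,24] for √147; ℓ=2 ⇒ convergent index 1
a_0=12:  p_0=12·1+0=12,  q_0=12·0+1=1
a_1=8:  p_1=8·12+1=97,  q_1=8·1+0=8
→ (97, 8).  Check: 97²=9409, 147·8²=9408, difference 1.

97 8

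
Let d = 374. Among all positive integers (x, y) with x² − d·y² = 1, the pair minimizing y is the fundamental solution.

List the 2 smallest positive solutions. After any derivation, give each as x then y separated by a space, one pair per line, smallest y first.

3365 174
22646449 1171020

[19; 2,1,18,1,2,38] for √374; ℓ=6 ⇒ convergent index 5
a_0=19:  p_0=19·1+0=19,  q_0=19·0+1=1
a_1=2:  p_1=2·19+1=39,  q_1=2·1+0=2
…
a_4=1:  p_4=1·1083+58=1141,  q_4=1·56+3=59
a_5=2:  p_5=2·1141+1083=3365,  q_5=2·59+56=174
→ (3365, 174).  Check: 3365²=11323225, 374·174²=11323224, difference 1.
k=2:  x_2 = 3365·3365+374·174·174 = 22646449,  y_2 = 3365·174+174·3365 = 1171020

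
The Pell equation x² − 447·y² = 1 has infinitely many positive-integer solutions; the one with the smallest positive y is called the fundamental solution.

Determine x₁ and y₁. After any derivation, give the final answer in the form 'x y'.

√447 → a₀=21, period (7,42); ℓ=2 even so k=1
step 0: (21, 1)  from 21·(1,0) + (0,1)
step 1: (148, 7)  from 7·(21,1) + (1,0)
fundamental: x₁=148, y₁=7  (since 21904 − 447·49 = 1)

148 7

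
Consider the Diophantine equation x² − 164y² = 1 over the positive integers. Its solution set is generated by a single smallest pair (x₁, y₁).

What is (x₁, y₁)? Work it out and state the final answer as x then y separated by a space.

2049 160

√164 = [12; 1,4,6,4,1,24, …], period ℓ=6 (even) → k=5
k=0  a_k=12  p_k/q_k = 12/1
k=1  a_k=1  p_k/q_k = 13/1
…
k=4  a_k=4  p_k/q_k = 1652/129
k=5  a_k=1  p_k/q_k = 2049/160
fundamental: x₁=2049, y₁=160  (since 4198401 − 164·25600 = 1)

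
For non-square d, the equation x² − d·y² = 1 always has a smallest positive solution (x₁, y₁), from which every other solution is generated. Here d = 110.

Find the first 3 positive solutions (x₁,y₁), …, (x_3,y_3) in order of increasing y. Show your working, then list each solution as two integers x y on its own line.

√110 = [10; 2,20, …], period ℓ=2 (even) → k=1
i=0: a=10 ⇒ p=10, q=1
i=1: a=2 ⇒ p=21, q=2
(x₁, y₁) = (21, 2);  21² − 110·2² = 1 ✓
(x_2, y_2) = (21·21 + 110·2·2, 21·2 + 2·21) = (881, 84)
(x_3, y_3) = (21·881 + 110·2·84, 21·84 + 2·881) = (36981, 3526)

21 2
881 84
36981 3526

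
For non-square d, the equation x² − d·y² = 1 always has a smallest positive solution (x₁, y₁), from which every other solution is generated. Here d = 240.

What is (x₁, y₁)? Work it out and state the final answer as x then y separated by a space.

√240 → a₀=15, period (2,30); ℓ=2 even so k=1
step 0: (15, 1)  from 15·(1,0) + (0,1)
step 1: (31, 2)  from 2·(15,1) + (1,0)
fundamental: x₁=31, y₁=2  (since 961 − 240·4 = 1)

31 2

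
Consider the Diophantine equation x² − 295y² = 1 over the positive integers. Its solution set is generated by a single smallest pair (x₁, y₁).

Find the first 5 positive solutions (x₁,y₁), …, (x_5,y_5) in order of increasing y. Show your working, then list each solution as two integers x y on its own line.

√295 = [17; 5,1,2,3,2,6,2,3,2,1,5,34, …], period ℓ=12 (even) → k=11
i=0: a=17 ⇒ p=17, q=1
i=1: a=5 ⇒ p=86, q=5
…
i=3: a=2 ⇒ p=292, q=17
…
i=6: a=6 ⇒ p=14479, q=843
i=7: a=2 ⇒ p=31208, q=1817
…
i=10: a=1 ⇒ p=355517, q=20699
i=11: a=5 ⇒ p=2024999, q=117900
(x₁, y₁) = (2024999, 117900);  2024999² − 295·117900² = 1 ✓
k=2:  x_2 = 2024999·2024999+295·117900·117900 = 8201241900001,  y_2 = 2024999·117900+117900·2024999 = 477494764200
k=3:  x_3 = 2024999·8201241900001+295·117900·477494764200 = 33215013292518224999,  y_3 = 2024999·477494764200+117900·8201241900001 = 1933852840020353700
k=4:  x_4 = 2024999·33215013292518224999+295·117900·1933852840020353700 = 134520737404664024967600001,  y_4 = 2024999·1933852840020353700+117900·33215013292518224999 = 7832100134376274949528400
k=5:  x_5 = 2024999·134520737404664024967600001+295·117900·7832100134376274949528400 = 544808717447381276777437550624999,  y_5 = 2024999·7832100134376274949528400+117900·134520737404664024967600001 = 31719989880021710940200100589500

2024999 117900
8201241900001 477494764200
33215013292518224999 1933852840020353700
134520737404664024967600001 7832100134376274949528400
544808717447381276777437550624999 31719989880021710940200100589500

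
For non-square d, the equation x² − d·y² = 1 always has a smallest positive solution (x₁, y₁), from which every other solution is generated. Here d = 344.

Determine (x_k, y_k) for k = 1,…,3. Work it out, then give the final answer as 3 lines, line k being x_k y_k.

[18; 1,1,4,1,3,1,4,1,1,36] for √344; ℓ=10 ⇒ convergent index 9
k=0  a_k=18  p_k/q_k = 18/1
k=1  a_k=1  p_k/q_k = 19/1
k=2  a_k=1  p_k/q_k = 37/2
…
k=5  a_k=3  p_k/q_k = 779/42
…
k=8  a_k=1  p_k/q_k = 5694/307
k=9  a_k=1  p_k/q_k = 10405/561
(x₁, y₁) = (10405, 561);  10405² − 344·561² = 1 ✓
(10405+561√344)^2 = 216528049 + 11674410√344
(10405+561√344)^3 = 4505948689285 + 242944471539√344

10405 561
216528049 11674410
4505948689285 242944471539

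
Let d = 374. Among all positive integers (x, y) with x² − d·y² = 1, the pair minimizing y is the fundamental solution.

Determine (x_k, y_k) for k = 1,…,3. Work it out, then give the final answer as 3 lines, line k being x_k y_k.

√374 → a₀=19, period (2,1,18,1,2,38); ℓ=6 even so k=5
i=0: a=19 ⇒ p=19, q=1
i=1: a=2 ⇒ p=39, q=2
i=2: a=1 ⇒ p=58, q=3
i=3: a=18 ⇒ p=1083, q=56
i=4: a=1 ⇒ p=1141, q=59
i=5: a=2 ⇒ p=3365, q=174
→ (3365, 174).  Check: 3365²=11323225, 374·174²=11323224, difference 1.
k=2:  x_2 = 3365·3365+374·174·174 = 22646449,  y_2 = 3365·174+174·3365 = 1171020
k=3:  x_3 = 3365·22646449+374·174·1171020 = 152410598405,  y_3 = 3365·1171020+174·22646449 = 7880964426

3365 174
22646449 1171020
152410598405 7880964426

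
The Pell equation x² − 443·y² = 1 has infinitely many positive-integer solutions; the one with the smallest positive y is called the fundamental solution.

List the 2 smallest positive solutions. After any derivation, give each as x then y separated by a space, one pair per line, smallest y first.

442 21
390727 18564

√443 = [21; 21,42, …], period ℓ=2 (even) → k=1
a_0=21:  p_0=21·1+0=21,  q_0=21·0+1=1
a_1=21:  p_1=21·21+1=442,  q_1=21·1+0=21
→ (442, 21).  Check: 442²=195364, 443·21²=195363, difference 1.
n=2: (442,21)∘(442,21) = (442·442+443·21·21, 442·21+21·442) = (390727,18564)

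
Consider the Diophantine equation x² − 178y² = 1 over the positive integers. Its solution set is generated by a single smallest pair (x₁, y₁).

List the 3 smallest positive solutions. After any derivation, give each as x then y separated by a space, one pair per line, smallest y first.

d=178: √d = [13; 2,1,12,1,2,26] (ℓ=6, even), read p_5/q_5
step 0: (13, 1)  from 13·(1,0) + (0,1)
step 1: (27, 2)  from 2·(13,1) + (1,0)
…
step 3: (507, 38)  from 12·(40,3) + (27,2)
step 4: (547, 41)  from 1·(507,38) + (40,3)
step 5: (1601, 120)  from 2·(547,41) + (507,38)
(x₁, y₁) = (1601, 120);  1601² − 178·120² = 1 ✓
k=2:  x_2 = 1601·1601+178·120·120 = 5126401,  y_2 = 1601·120+120·1601 = 384240
k=3:  x_3 = 1601·5126401+178·120·384240 = 16414734401,  y_3 = 1601·384240+120·5126401 = 1230336360

1601 120
5126401 384240
16414734401 1230336360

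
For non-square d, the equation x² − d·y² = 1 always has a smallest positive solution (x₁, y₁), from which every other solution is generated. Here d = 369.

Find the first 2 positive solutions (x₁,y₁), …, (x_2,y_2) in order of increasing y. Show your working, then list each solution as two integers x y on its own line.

8396801 437120
141012534067201 7340819306240

√369 → a₀=19, period (4,1,3,2,7,4,7,2,3,1,4,38); ℓ=12 even so k=11
step 0: (19, 1)  from 19·(1,0) + (0,1)
step 1: (77, 4)  from 4·(19,1) + (1,0)
step 2: (96, 5)  from 1·(77,4) + (19,1)
step 3: (365, 19)  from 3·(96,5) + (77,4)
step 4: (826, 43)  from 2·(365,19) + (96,5)
step 5: (6147, 320)  from 7·(826,43) + (365,19)
step 6: (25414, 1323)  from 4·(6147,320) + (826,43)
…
step 8: (393504, 20485)  from 2·(184045,9581) + (25414,1323)
step 9: (1364557, 71036)  from 3·(393504,20485) + (184045,9581)
step 10: (1758061, 91521)  from 1·(1364557,71036) + (393504,20485)
step 11: (8396801, 437120)  from 4·(1758061,91521) + (1364557,71036)
fundamental: x₁=8396801, y₁=437120  (since 70506267033601 − 369·191073894400 = 1)
k=2:  x_2 = 8396801·8396801+369·437120·437120 = 141012534067201,  y_2 = 8396801·437120+437120·8396801 = 7340819306240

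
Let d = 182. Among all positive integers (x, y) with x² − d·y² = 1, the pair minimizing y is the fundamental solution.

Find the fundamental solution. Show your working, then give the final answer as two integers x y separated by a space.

27 2

√182 = [13; 2,26, …], period ℓ=2 (even) → k=1
k=0  a_k=13  p_k/q_k = 13/1
k=1  a_k=2  p_k/q_k = 27/2
(x₁, y₁) = (27, 2);  27² − 182·2² = 1 ✓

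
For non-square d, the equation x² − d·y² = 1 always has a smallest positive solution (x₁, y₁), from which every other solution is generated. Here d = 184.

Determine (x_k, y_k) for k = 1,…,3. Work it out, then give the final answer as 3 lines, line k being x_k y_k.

24335 1794
1184384449 87313980
57643991108495 4249571404806

d=184: √d = [13; 1,1,3,2,1,2,1,2,3,1,1,26] (ℓ=12, even), read p_11/q_11
i=0: a=13 ⇒ p=13, q=1
i=1: a=1 ⇒ p=14, q=1
i=2: a=1 ⇒ p=27, q=2
…
i=4: a=2 ⇒ p=217, q=16
i=5: a=1 ⇒ p=312, q=23
i=6: a=2 ⇒ p=841, q=62
i=7: a=1 ⇒ p=1153, q=85
i=8: a=2 ⇒ p=3147, q=232
i=9: a=3 ⇒ p=10594, q=781
i=10: a=1 ⇒ p=13741, q=1013
i=11: a=1 ⇒ p=24335, q=1794
(x₁, y₁) = (24335, 1794);  24335² − 184·1794² = 1 ✓
k=2:  x_2 = 24335·24335+184·1794·1794 = 1184384449,  y_2 = 24335·1794+1794·24335 = 87313980
k=3:  x_3 = 24335·1184384449+184·1794·87313980 = 57643991108495,  y_3 = 24335·87313980+1794·1184384449 = 4249571404806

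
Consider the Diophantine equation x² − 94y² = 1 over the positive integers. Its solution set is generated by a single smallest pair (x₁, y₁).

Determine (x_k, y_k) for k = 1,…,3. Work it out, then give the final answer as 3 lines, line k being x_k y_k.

√94 → a₀=9, period (1,2,3,1,1,…,2,1,18); ℓ=16 even so k=15
k=0  a_k=9  p_k/q_k = 9/1
…
k=2  a_k=2  p_k/q_k = 29/3
k=3  a_k=3  p_k/q_k = 97/10
k=4  a_k=1  p_k/q_k = 126/13
…
k=10  a_k=5  p_k/q_k = 85038/8771
…
k=14  a_k=2  p_k/q_k = 1490361/153719
k=15  a_k=1  p_k/q_k = 2143295/221064
→ (2143295, 221064).  Check: 2143295²=4593713457025, 94·221064²=4593713457024, difference 1.
(2143295+221064√94)^2 = 9187426914049 + 947610731760√94
(2143295+221064√94)^3 = 39382732335491159615 + 4062018686654877336√94

2143295 221064
9187426914049 947610731760
39382732335491159615 4062018686654877336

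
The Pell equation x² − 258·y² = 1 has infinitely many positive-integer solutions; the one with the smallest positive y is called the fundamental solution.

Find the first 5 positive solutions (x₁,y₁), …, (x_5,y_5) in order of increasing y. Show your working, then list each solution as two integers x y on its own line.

d=258: √d = [16; 16,32] (ℓ=2, even), read p_1/q_1
a_0=16:  p_0=16·1+0=16,  q_0=16·0+1=1
a_1=16:  p_1=16·16+1=257,  q_1=16·1+0=16
fundamental: x₁=257, y₁=16  (since 66049 − 258·256 = 1)
(257+16√258)^2 = 132097 + 8224√258
(257+16√258)^3 = 67897601 + 4227120√258
(257+16√258)^4 = 34899234817 + 2172731456√258
(257+16√258)^5 = 17938138798337 + 1116779741264√258

257 16
132097 8224
67897601 4227120
34899234817 2172731456
17938138798337 1116779741264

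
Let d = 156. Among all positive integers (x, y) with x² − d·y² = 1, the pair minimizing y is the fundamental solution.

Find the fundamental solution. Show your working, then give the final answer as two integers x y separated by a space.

25 2

√156 → a₀=12, period (2,24); ℓ=2 even so k=1
step 0: (12, 1)  from 12·(1,0) + (0,1)
step 1: (25, 2)  from 2·(12,1) + (1,0)
→ (25, 2).  Check: 25²=625, 156·2²=624, difference 1.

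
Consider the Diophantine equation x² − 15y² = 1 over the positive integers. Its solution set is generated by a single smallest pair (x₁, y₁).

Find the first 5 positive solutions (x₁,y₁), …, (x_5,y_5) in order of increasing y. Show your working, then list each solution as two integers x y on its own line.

√15 → a₀=3, period (1,6); ℓ=2 even so k=1
step 0: (3, 1)  from 3·(1,0) + (0,1)
step 1: (4, 1)  from 1·(3,1) + (1,0)
fundamental: x₁=4, y₁=1  (since 16 − 15·1 = 1)
(4+1√15)^2 = 31 + 8√15
(4+1√15)^3 = 244 + 63√15
(4+1√15)^4 = 1921 + 496√15
(4+1√15)^5 = 15124 + 3905√15

4 1
31 8
244 63
1921 496
15124 3905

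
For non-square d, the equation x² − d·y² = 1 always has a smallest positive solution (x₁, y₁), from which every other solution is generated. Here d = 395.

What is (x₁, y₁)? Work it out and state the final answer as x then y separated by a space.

√395 = [19; 1,6,1,38, …], period ℓ=4 (even) → k=3
i=0: a=19 ⇒ p=19, q=1
i=1: a=1 ⇒ p=20, q=1
i=2: a=6 ⇒ p=139, q=7
i=3: a=1 ⇒ p=159, q=8
→ (159, 8).  Check: 159²=25281, 395·8²=25280, difference 1.

159 8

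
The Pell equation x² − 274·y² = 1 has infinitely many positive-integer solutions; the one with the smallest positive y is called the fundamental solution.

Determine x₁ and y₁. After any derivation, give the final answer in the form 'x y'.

3959299 239190

√274 → a₀=16, period (1,1,4,4,1,1,32); ℓ=7 odd so k=13
i=0: a=16 ⇒ p=16, q=1
…
i=2: a=1 ⇒ p=33, q=2
i=3: a=4 ⇒ p=149, q=9
…
i=5: a=1 ⇒ p=778, q=47
…
i=12: a=1 ⇒ p=2189276, q=132259
i=13: a=1 ⇒ p=3959299, q=239190
(x₁, y₁) = (3959299, 239190);  3959299² − 274·239190² = 1 ✓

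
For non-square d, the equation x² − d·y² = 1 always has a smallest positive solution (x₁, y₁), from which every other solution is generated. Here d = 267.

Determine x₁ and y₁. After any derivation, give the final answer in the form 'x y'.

2402 147

√267 → a₀=16, period (2,1,15,1,2,32); ℓ=6 even so k=5
i=0: a=16 ⇒ p=16, q=1
…
i=2: a=1 ⇒ p=49, q=3
…
i=4: a=1 ⇒ p=817, q=50
i=5: a=2 ⇒ p=2402, q=147
(x₁, y₁) = (2402, 147);  2402² − 267·147² = 1 ✓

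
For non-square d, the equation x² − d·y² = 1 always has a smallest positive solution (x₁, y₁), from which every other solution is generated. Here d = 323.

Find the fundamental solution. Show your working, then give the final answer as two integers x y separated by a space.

√323 = [17; 1,34, …], period ℓ=2 (even) → k=1
step 0: (17, 1)  from 17·(1,0) + (0,1)
step 1: (18, 1)  from 1·(17,1) + (1,0)
→ (18, 1).  Check: 18²=324, 323·1²=323, difference 1.

18 1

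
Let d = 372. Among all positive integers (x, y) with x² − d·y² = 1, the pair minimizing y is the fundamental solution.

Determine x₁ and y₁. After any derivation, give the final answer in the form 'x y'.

√372 = [19; 3,2,12,2,3,38, …], period ℓ=6 (even) → k=5
step 0: (19, 1)  from 19·(1,0) + (0,1)
…
step 2: (135, 7)  from 2·(58,3) + (19,1)
…
step 4: (3491, 181)  from 2·(1678,87) + (135,7)
step 5: (12151, 630)  from 3·(3491,181) + (1678,87)
(x₁, y₁) = (12151, 630);  12151² − 372·630² = 1 ✓

12151 630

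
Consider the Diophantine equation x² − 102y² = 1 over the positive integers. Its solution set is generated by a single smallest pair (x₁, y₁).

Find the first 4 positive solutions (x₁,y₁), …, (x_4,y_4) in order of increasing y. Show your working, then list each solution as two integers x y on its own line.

101 10
20401 2020
4120901 408030
832401601 82420040

[10; 10,20] for √102; ℓ=2 ⇒ convergent index 1
a_0=10:  p_0=10·1+0=10,  q_0=10·0+1=1
a_1=10:  p_1=10·10+1=101,  q_1=10·1+0=10
→ (101, 10).  Check: 101²=10201, 102·10²=10200, difference 1.
k=2:  x_2 = 101·101+102·10·10 = 20401,  y_2 = 101·10+10·101 = 2020
k=3:  x_3 = 101·20401+102·10·2020 = 4120901,  y_3 = 101·2020+10·20401 = 408030
k=4:  x_4 = 101·4120901+102·10·408030 = 832401601,  y_4 = 101·408030+10·4120901 = 82420040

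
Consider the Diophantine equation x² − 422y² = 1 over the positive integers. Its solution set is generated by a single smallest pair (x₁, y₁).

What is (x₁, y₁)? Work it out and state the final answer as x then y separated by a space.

d=422: √d = [20; 1,1,5,2,1,…,1,1,40] (ℓ=14, even), read p_13/q_13
a_0=20:  p_0=20·1+0=20,  q_0=20·0+1=1
a_1=1:  p_1=1·20+1=21,  q_1=1·1+0=1
…
a_3=5:  p_3=5·41+21=226,  q_3=5·2+1=11
a_4=2:  p_4=2·226+41=493,  q_4=2·11+2=24
…
a_7=20:  p_7=20·2650+719=53719,  q_7=20·129+35=2615
a_8=3:  p_8=3·53719+2650=163807,  q_8=3·2615+129=7974
a_9=1:  p_9=1·163807+53719=217526,  q_9=1·7974+2615=10589
a_10=2:  p_10=2·217526+163807=598859,  q_10=2·10589+7974=29152
a_11=5:  p_11=5·598859+217526=3211821,  q_11=5·29152+10589=156349
a_12=1:  p_12=1·3211821+598859=3810680,  q_12=1·156349+29152=185501
a_13=1:  p_13=1·3810680+3211821=7022501,  q_13=1·185501+156349=341850
fundamental: x₁=7022501, y₁=341850  (since 49315520295001 − 422·116861422500 = 1)

7022501 341850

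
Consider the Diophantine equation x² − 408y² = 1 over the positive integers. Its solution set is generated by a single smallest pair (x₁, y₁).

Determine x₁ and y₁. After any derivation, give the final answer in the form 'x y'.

d=408: √d = [20; 5,40] (ℓ=2, even), read p_1/q_1
i=0: a=20 ⇒ p=20, q=1
i=1: a=5 ⇒ p=101, q=5
→ (101, 5).  Check: 101²=10201, 408·5²=10200, difference 1.

101 5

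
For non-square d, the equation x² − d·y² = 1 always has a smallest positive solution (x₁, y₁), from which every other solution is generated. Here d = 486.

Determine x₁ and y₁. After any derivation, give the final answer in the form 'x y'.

485 22

√486 → a₀=22, period (22,44); ℓ=2 even so k=1
i=0: a=22 ⇒ p=22, q=1
i=1: a=22 ⇒ p=485, q=22
(x₁, y₁) = (485, 22);  485² − 486·22² = 1 ✓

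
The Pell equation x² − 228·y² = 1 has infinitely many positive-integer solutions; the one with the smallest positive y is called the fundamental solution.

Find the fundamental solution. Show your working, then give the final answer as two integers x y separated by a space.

151 10

√228 = [15; 10,30, …], period ℓ=2 (even) → k=1
i=0: a=15 ⇒ p=15, q=1
i=1: a=10 ⇒ p=151, q=10
fundamental: x₁=151, y₁=10  (since 22801 − 228·100 = 1)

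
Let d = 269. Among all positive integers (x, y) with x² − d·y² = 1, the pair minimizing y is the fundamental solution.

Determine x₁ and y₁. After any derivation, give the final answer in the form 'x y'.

√269 = [16; 2,2,32, …], period ℓ=3 (odd) → k=5
a_0=16:  p_0=16·1+0=16,  q_0=16·0+1=1
…
a_2=2:  p_2=2·33+16=82,  q_2=2·2+1=5
…
a_4=2:  p_4=2·2657+82=5396,  q_4=2·162+5=329
a_5=2:  p_5=2·5396+2657=13449,  q_5=2·329+162=820
(x₁, y₁) = (13449, 820);  13449² − 269·820² = 1 ✓

13449 820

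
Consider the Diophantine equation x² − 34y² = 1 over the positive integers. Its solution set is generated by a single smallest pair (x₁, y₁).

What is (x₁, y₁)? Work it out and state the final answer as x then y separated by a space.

35 6

d=34: √d = [5; 1,4,1,10] (ℓ=4, even), read p_3/q_3
step 0: (5, 1)  from 5·(1,0) + (0,1)
step 1: (6, 1)  from 1·(5,1) + (1,0)
step 2: (29, 5)  from 4·(6,1) + (5,1)
step 3: (35, 6)  from 1·(29,5) + (6,1)
(x₁, y₁) = (35, 6);  35² − 34·6² = 1 ✓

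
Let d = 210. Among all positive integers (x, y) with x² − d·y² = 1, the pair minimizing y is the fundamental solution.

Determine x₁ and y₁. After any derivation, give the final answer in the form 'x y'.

[14; 2,28] for √210; ℓ=2 ⇒ convergent index 1
step 0: (14, 1)  from 14·(1,0) + (0,1)
step 1: (29, 2)  from 2·(14,1) + (1,0)
(x₁, y₁) = (29, 2);  29² − 210·2² = 1 ✓

29 2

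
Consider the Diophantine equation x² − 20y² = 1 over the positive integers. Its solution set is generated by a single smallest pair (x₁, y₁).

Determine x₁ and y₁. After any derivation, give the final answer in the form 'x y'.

9 2

[4; 2,8] for √20; ℓ=2 ⇒ convergent index 1
i=0: a=4 ⇒ p=4, q=1
i=1: a=2 ⇒ p=9, q=2
fundamental: x₁=9, y₁=2  (since 81 − 20·4 = 1)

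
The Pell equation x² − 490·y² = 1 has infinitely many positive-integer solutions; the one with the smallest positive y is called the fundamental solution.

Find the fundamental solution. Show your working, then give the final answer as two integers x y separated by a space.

[22; 7,2,1,4,4,4,1,2,7,44] for √490; ℓ=10 ⇒ convergent index 9
a_0=22:  p_0=22·1+0=22,  q_0=22·0+1=1
…
a_3=1:  p_3=1·332+155=487,  q_3=1·15+7=22
…
a_6=4:  p_6=4·9607+2280=40708,  q_6=4·434+103=1839
a_7=1:  p_7=1·40708+9607=50315,  q_7=1·1839+434=2273
a_8=2:  p_8=2·50315+40708=141338,  q_8=2·2273+1839=6385
a_9=7:  p_9=7·141338+50315=1039681,  q_9=7·6385+2273=46968
(x₁, y₁) = (1039681, 46968);  1039681² − 490·46968² = 1 ✓

1039681 46968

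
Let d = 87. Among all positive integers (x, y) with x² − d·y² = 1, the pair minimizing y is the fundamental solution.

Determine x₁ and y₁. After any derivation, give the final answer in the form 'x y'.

28 3

√87 = [9; 3,18, …], period ℓ=2 (even) → k=1
a_0=9:  p_0=9·1+0=9,  q_0=9·0+1=1
a_1=3:  p_1=3·9+1=28,  q_1=3·1+0=3
→ (28, 3).  Check: 28²=784, 87·3²=783, difference 1.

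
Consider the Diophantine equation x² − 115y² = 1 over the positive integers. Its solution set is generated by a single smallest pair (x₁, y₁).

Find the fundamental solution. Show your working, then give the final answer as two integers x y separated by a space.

√115 = [10; 1,2,1,1,1,1,1,2,1,20, …], period ℓ=10 (even) → k=9
step 0: (10, 1)  from 10·(1,0) + (0,1)
step 1: (11, 1)  from 1·(10,1) + (1,0)
step 2: (32, 3)  from 2·(11,1) + (10,1)
…
step 5: (118, 11)  from 1·(75,7) + (43,4)
step 6: (193, 18)  from 1·(118,11) + (75,7)
…
step 8: (815, 76)  from 2·(311,29) + (193,18)
step 9: (1126, 105)  from 1·(815,76) + (311,29)
fundamental: x₁=1126, y₁=105  (since 1267876 − 115·11025 = 1)

1126 105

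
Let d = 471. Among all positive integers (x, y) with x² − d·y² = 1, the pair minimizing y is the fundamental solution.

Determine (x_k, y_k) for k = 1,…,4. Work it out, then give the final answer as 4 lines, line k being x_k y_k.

7838695 361188
122890278606049 5662485139320
1926598824915678693415 88772987898323613612
30204041151744689101078780801 1391728752747293974319493360

d=471: √d = [21; 1,2,2,1,3,…,2,1,42] (ℓ=14, even), read p_13/q_13
i=0: a=21 ⇒ p=21, q=1
i=1: a=1 ⇒ p=22, q=1
…
i=3: a=2 ⇒ p=152, q=7
…
i=5: a=3 ⇒ p=803, q=37
i=6: a=4 ⇒ p=3429, q=158
i=7: a=14 ⇒ p=48809, q=2249
…
i=12: a=2 ⇒ p=5506953, q=253747
i=13: a=1 ⇒ p=7838695, q=361188
→ (7838695, 361188).  Check: 7838695²=61445139303025, 471·361188²=61445139303024, difference 1.
k=2:  x_2 = 7838695·7838695+471·361188·361188 = 122890278606049,  y_2 = 7838695·361188+361188·7838695 = 5662485139320
k=3:  x_3 = 7838695·122890278606049+471·361188·5662485139320 = 1926598824915678693415,  y_3 = 7838695·5662485139320+361188·122890278606049 = 88772987898323613612
k=4:  x_4 = 7838695·1926598824915678693415+471·361188·88772987898323613612 = 30204041151744689101078780801,  y_4 = 7838695·88772987898323613612+361188·1926598824915678693415 = 1391728752747293974319493360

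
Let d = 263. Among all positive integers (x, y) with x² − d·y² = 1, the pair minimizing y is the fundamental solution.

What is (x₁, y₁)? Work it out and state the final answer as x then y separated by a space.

139128 8579

[16; 4,1,1,1,1,15,1,1,1,1,4,32] for √263; ℓ=12 ⇒ convergent index 11
a_0=16:  p_0=16·1+0=16,  q_0=16·0+1=1
a_1=4:  p_1=4·16+1=65,  q_1=4·1+0=4
…
a_6=15:  p_6=15·373+227=5822,  q_6=15·23+14=359
…
a_10=1:  p_10=1·18212+12017=30229,  q_10=1·1123+741=1864
a_11=4:  p_11=4·30229+18212=139128,  q_11=4·1864+1123=8579
(x₁, y₁) = (139128, 8579);  139128² − 263·8579² = 1 ✓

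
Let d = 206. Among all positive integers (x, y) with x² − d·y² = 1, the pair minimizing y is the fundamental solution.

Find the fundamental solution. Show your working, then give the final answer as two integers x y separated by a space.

59535 4148

√206 → a₀=14, period (2,1,5,14,5,1,2,28); ℓ=8 even so k=7
a_0=14:  p_0=14·1+0=14,  q_0=14·0+1=1
…
a_2=1:  p_2=1·29+14=43,  q_2=1·2+1=3
a_3=5:  p_3=5·43+29=244,  q_3=5·3+2=17
a_4=14:  p_4=14·244+43=3459,  q_4=14·17+3=241
…
a_6=1:  p_6=1·17539+3459=20998,  q_6=1·1222+241=1463
a_7=2:  p_7=2·20998+17539=59535,  q_7=2·1463+1222=4148
fundamental: x₁=59535, y₁=4148  (since 3544416225 − 206·17205904 = 1)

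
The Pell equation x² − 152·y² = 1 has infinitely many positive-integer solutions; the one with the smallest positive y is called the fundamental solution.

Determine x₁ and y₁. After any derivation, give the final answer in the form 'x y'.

37 3

d=152: √d = [12; 3,24] (ℓ=2, even), read p_1/q_1
step 0: (12, 1)  from 12·(1,0) + (0,1)
step 1: (37, 3)  from 3·(12,1) + (1,0)
fundamental: x₁=37, y₁=3  (since 1369 − 152·9 = 1)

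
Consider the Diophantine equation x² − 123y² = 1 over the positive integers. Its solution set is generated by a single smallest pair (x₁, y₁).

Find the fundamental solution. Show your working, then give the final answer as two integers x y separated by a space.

122 11

√123 = [11; 11,22, …], period ℓ=2 (even) → k=1
step 0: (11, 1)  from 11·(1,0) + (0,1)
step 1: (122, 11)  from 11·(11,1) + (1,0)
fundamental: x₁=122, y₁=11  (since 14884 − 123·121 = 1)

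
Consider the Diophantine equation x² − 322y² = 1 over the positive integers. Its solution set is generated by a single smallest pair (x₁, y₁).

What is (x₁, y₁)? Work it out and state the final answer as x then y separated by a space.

√322 → a₀=17, period (1,16,1,34); ℓ=4 even so k=3
a_0=17:  p_0=17·1+0=17,  q_0=17·0+1=1
a_1=1:  p_1=1·17+1=18,  q_1=1·1+0=1
a_2=16:  p_2=16·18+17=305,  q_2=16·1+1=17
a_3=1:  p_3=1·305+18=323,  q_3=1·17+1=18
(x₁, y₁) = (323, 18);  323² − 322·18² = 1 ✓

323 18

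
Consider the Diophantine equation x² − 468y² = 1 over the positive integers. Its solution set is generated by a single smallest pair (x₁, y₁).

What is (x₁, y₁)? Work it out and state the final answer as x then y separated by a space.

d=468: √d = [21; 1,1,1,2,1,1,1,42] (ℓ=8, even), read p_7/q_7
step 0: (21, 1)  from 21·(1,0) + (0,1)
…
step 3: (65, 3)  from 1·(43,2) + (22,1)
step 4: (173, 8)  from 2·(65,3) + (43,2)
step 5: (238, 11)  from 1·(173,8) + (65,3)
step 6: (411, 19)  from 1·(238,11) + (173,8)
step 7: (649, 30)  from 1·(411,19) + (238,11)
(x₁, y₁) = (649, 30);  649² − 468·30² = 1 ✓

649 30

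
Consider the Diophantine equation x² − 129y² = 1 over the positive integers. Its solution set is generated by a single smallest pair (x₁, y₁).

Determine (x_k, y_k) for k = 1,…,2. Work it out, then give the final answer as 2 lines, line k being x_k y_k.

16855 1484
568182049 50025640

√129 = [11; 2,1,3,1,6,1,3,1,2,22, …], period ℓ=10 (even) → k=9
k=0  a_k=11  p_k/q_k = 11/1
k=1  a_k=2  p_k/q_k = 23/2
k=2  a_k=1  p_k/q_k = 34/3
…
k=4  a_k=1  p_k/q_k = 159/14
k=5  a_k=6  p_k/q_k = 1079/95
k=6  a_k=1  p_k/q_k = 1238/109
k=7  a_k=3  p_k/q_k = 4793/422
k=8  a_k=1  p_k/q_k = 6031/531
k=9  a_k=2  p_k/q_k = 16855/1484
→ (16855, 1484).  Check: 16855²=284091025, 129·1484²=284091024, difference 1.
(16855+1484√129)^2 = 568182049 + 50025640√129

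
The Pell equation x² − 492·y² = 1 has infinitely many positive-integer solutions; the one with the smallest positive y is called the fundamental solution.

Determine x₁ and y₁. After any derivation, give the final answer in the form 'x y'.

29767 1342

√492 = [22; 5,1,1,10,1,1,5,44, …], period ℓ=8 (even) → k=7
k=0  a_k=22  p_k/q_k = 22/1
k=1  a_k=5  p_k/q_k = 111/5
k=2  a_k=1  p_k/q_k = 133/6
k=3  a_k=1  p_k/q_k = 244/11
k=4  a_k=10  p_k/q_k = 2573/116
k=5  a_k=1  p_k/q_k = 2817/127
k=6  a_k=1  p_k/q_k = 5390/243
k=7  a_k=5  p_k/q_k = 29767/1342
(x₁, y₁) = (29767, 1342);  29767² − 492·1342² = 1 ✓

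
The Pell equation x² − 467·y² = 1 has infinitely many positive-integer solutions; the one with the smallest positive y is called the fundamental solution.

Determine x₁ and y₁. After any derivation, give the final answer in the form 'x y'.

d=467: √d = [21; 1,1,1,1,3,…,1,1,42] (ℓ=14, even), read p_13/q_13
i=0: a=21 ⇒ p=21, q=1
…
i=4: a=1 ⇒ p=108, q=5
…
i=12: a=1 ⇒ p=991929, q=45901
i=13: a=1 ⇒ p=1625626, q=75225
fundamental: x₁=1625626, y₁=75225  (since 2642659891876 − 467·5658800625 = 1)

1625626 75225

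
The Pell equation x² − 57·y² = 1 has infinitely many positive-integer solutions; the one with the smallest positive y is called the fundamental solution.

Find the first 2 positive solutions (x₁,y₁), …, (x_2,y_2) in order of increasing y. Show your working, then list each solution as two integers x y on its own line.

[7; 1,1,4,1,1,14] for √57; ℓ=6 ⇒ convergent index 5
a_0=7:  p_0=7·1+0=7,  q_0=7·0+1=1
…
a_3=4:  p_3=4·15+8=68,  q_3=4·2+1=9
a_4=1:  p_4=1·68+15=83,  q_4=1·9+2=11
a_5=1:  p_5=1·83+68=151,  q_5=1·11+9=20
(x₁, y₁) = (151, 20);  151² − 57·20² = 1 ✓
n=2: (151,20)∘(151,20) = (151·151+57·20·20, 151·20+20·151) = (45601,6040)

151 20
45601 6040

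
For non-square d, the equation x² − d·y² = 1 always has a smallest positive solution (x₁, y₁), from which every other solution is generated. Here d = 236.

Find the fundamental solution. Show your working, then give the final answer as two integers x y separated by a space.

[15; 2,1,3,5,1,6,1,5,3,1,2,30] for √236; ℓ=12 ⇒ convergent index 11
i=0: a=15 ⇒ p=15, q=1
…
i=3: a=3 ⇒ p=169, q=11
i=4: a=5 ⇒ p=891, q=58
…
i=7: a=1 ⇒ p=8311, q=541
i=8: a=5 ⇒ p=48806, q=3177
…
i=10: a=1 ⇒ p=203535, q=13249
i=11: a=2 ⇒ p=561799, q=36570
fundamental: x₁=561799, y₁=36570  (since 315618116401 − 236·1337364900 = 1)

561799 36570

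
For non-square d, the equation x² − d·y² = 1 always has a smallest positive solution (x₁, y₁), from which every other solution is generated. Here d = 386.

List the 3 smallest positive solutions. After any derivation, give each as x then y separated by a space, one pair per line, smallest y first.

√386 = [19; 1,1,1,4,1,18,1,4,1,1,1,38, …], period ℓ=12 (even) → k=11
i=0: a=19 ⇒ p=19, q=1
…
i=4: a=4 ⇒ p=275, q=14
…
i=7: a=1 ⇒ p=6621, q=337
…
i=10: a=1 ⇒ p=72163, q=3673
i=11: a=1 ⇒ p=111555, q=5678
(x₁, y₁) = (111555, 5678);  111555² − 386·5678² = 1 ✓
k=2:  x_2 = 111555·111555+386·5678·5678 = 24889036049,  y_2 = 111555·5678+5678·111555 = 1266818580
k=3:  x_3 = 111555·24889036049+386·5678·1266818580 = 5552992832780835,  y_3 = 111555·1266818580+5678·24889036049 = 282639893378122

111555 5678
24889036049 1266818580
5552992832780835 282639893378122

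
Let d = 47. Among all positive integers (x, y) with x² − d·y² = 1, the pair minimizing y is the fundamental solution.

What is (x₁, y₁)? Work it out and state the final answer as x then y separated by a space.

√47 = [6; 1,5,1,12, …], period ℓ=4 (even) → k=3
i=0: a=6 ⇒ p=6, q=1
…
i=2: a=5 ⇒ p=41, q=6
i=3: a=1 ⇒ p=48, q=7
fundamental: x₁=48, y₁=7  (since 2304 − 47·49 = 1)

48 7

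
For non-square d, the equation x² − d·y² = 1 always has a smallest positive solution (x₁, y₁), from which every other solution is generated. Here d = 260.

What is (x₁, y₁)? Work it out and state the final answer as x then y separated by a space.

√260 = [16; 8,32, …], period ℓ=2 (even) → k=1
k=0  a_k=16  p_k/q_k = 16/1
k=1  a_k=8  p_k/q_k = 129/8
fundamental: x₁=129, y₁=8  (since 16641 − 260·64 = 1)

129 8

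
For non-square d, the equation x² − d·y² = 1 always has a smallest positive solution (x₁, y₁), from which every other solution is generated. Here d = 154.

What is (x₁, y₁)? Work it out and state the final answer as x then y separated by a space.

√154 → a₀=12, period (2,2,3,1,2,1,3,2,2,24); ℓ=10 even so k=9
a_0=12:  p_0=12·1+0=12,  q_0=12·0+1=1
…
a_6=1:  p_6=1·757+273=1030,  q_6=1·61+22=83
a_7=3:  p_7=3·1030+757=3847,  q_7=3·83+61=310
a_8=2:  p_8=2·3847+1030=8724,  q_8=2·310+83=703
a_9=2:  p_9=2·8724+3847=21295,  q_9=2·703+310=1716
→ (21295, 1716).  Check: 21295²=453477025, 154·1716²=453477024, difference 1.

21295 1716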